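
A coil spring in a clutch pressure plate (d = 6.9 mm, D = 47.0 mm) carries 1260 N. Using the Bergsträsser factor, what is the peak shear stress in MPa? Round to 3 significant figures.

554 MPa

Spring index C = D/d = 47.0/6.9 = 6.8116
K_B = (4C+2)/(4C−3) = 29.246/24.246 = 1.2062
τ₀ = 8FD/(πd³) = 8·1260·47.0/(π·6.9³) = 473760/1032 = 459.05 MPa
τ_max = K·τ₀ = 1.2062 × 459.05 = 553.72 MPa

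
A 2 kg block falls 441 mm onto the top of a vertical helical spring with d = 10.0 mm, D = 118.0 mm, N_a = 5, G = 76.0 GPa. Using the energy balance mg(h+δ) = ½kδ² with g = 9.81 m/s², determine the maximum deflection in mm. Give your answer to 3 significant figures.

k = Gd⁴/(8D³N_a) = (76.0×10³)(10.0⁴)/(8·118.0³·5) = 11.564 N/mm
W = mg = 2 × 9.81 = 19.62 N
½kδ² − Wδ − Wh = 0 → δ = (W + √(W² + 2kWh))/k
δ = (19.62 + √(384.94 + 200113))/11.564 = (19.62 + 447.77)/11.564 = 40.418 mm

40.4 mm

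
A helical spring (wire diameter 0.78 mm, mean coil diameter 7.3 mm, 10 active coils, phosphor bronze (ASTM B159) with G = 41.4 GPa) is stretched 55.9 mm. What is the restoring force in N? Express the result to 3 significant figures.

k = Gd⁴/(8D³N_a) = (41.4×10³)(0.78⁴)/(8·7.3³·10) = 0.4924 N/mm
F = k·δ = 0.4924 × 55.9 = 27.525 N

27.5 N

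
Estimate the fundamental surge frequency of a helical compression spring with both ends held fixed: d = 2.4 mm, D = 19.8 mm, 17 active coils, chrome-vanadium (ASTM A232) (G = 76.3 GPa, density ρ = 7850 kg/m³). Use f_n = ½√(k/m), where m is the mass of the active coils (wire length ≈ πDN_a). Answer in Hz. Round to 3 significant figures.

126 Hz

k = Gd⁴/(8D³N_a) = (76.3×10³)(2.4⁴)/(8·19.8³·17) = 2.3979 N/mm = 2397.9 N/m
Wire length L = πDN_a = π·19.8·17 = 1057.5 mm
m = ρ·(πd²/4)·L = 7850 × 4.5239×10⁻⁶ m² × 1.0575 m = 0.037553 kg
f_n = ½√(k/m) = 0.5·√(2397.9/0.037553) = 0.5·√(63854) = 126.35 Hz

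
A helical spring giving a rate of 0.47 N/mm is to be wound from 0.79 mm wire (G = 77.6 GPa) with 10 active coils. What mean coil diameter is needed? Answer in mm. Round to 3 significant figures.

9.30 mm

D = (Gd⁴/(8N_a·k))^(1/3) = (77.6×10³·0.79⁴/(8·10·0.47))^(1/3)
  = (803.863)^(1/3) = 9.2981 mm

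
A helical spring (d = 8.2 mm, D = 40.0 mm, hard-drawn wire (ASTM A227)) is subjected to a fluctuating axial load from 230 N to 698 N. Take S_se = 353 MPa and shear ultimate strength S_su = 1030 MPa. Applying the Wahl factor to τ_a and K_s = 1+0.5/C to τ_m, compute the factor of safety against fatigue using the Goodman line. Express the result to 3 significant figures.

C = D/d = 40.0/8.2 = 4.8780; K_W = (4C−1)/(4C−4)+0.615/C = 1.3195; K_s = 1+0.5/C = 1.1025
F_a = (F_max−F_min)/2 = 234 N; F_m = (F_max+F_min)/2 = 464 N
τ_a = K_W·8F_aD/(πd³) = 1.3195 × 43.229 = 57.039 MPa
τ_m = K_s·8F_mD/(πd³) = 1.1025 × 85.719 = 94.505 MPa
Goodman: 1/n_f = τ_a/S_se + τ_m/S_su = 57.039/353 + 94.505/1030 = 0.16158 + 0.09175 = 0.25334
n_f = 1/0.25334 = 3.947

3.95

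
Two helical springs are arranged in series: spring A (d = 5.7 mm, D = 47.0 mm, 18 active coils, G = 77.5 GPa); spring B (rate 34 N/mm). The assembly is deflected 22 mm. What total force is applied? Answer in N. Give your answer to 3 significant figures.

104 N

k_A = Gd⁴/(8D³N_a) = (77.5×10³)(5.7⁴)/(8·47.0³·18) = 5.472 N/mm
Series: 1/k_eq = 1/5.472 + 1/34 = 0.21216; k_eq = 4.7134 N/mm
F = k_eq·δ = 4.7134·22 = 103.69 N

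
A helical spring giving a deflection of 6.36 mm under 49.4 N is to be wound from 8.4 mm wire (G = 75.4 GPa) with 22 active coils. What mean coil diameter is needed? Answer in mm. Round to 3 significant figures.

Required rate k = F/δ = 49.4/6.36 = 7.7673 N/mm
D = (Gd⁴/(8N_a·k))^(1/3) = (75.4×10³·8.4⁴/(8·22·7.7673))^(1/3)
  = (274603)^(1/3) = 64.9983 mm

65.0 mm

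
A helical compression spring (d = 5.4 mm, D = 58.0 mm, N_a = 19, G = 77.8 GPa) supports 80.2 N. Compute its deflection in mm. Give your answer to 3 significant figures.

36.0 mm

k = Gd⁴/(8D³N_a) = (77.8×10³)(5.4⁴)/(8·58.0³·19) = 2.2306 N/mm
δ = F/k = 80.2 / 2.2306 = 35.954 mm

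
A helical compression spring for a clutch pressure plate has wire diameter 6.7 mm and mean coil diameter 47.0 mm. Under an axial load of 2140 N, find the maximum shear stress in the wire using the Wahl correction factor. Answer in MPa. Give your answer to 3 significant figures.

Spring index C = D/d = 47.0/6.7 = 7.0149
K_W = (4C−1)/(4C−4) + 0.615/C = 27.060/24.060 + 0.0877 = 1.2124
τ₀ = 8FD/(πd³) = 8·2140·47.0/(π·6.7³) = 804640/944.87 = 851.58 MPa
τ_max = K·τ₀ = 1.2124 × 851.58 = 1032.4 MPa

1030 MPa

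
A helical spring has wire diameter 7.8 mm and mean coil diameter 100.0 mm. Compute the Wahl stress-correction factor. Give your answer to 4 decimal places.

1.1114

C = D/d = 100.0/7.8 = 12.8205
K_W = (4C−1)/(4C−4) + 0.615/C = 50.282/47.282 + 0.0480 = 1.1114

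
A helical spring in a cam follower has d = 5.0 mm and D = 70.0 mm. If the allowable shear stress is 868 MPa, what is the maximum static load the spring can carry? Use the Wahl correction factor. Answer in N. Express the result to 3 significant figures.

C = D/d = 70.0/5.0 = 14.0000
K_W = (4C−1)/(4C−4) + 0.615/C = 55.000/52.000 + 0.0439 = 1.1016
τ_max = K·8FD/(πd³) → F_max = τ_allow·πd³/(8DK)
F_max = 868·π·5.0³/(8·70.0·1.1016) = 3.4086e+05/616.91 = 552.53 N

553 N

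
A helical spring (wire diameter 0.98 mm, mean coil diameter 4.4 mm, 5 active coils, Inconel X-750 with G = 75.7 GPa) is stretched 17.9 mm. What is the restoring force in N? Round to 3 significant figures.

367 N

k = Gd⁴/(8D³N_a) = (75.7×10³)(0.98⁴)/(8·4.4³·5) = 20.492 N/mm
F = k·δ = 20.492 × 17.9 = 366.8 N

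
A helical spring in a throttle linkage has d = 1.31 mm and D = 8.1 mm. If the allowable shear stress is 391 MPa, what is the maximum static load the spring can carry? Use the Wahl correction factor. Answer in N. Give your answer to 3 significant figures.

C = D/d = 8.1/1.31 = 6.1832
K_W = (4C−1)/(4C−4) + 0.615/C = 23.733/20.733 + 0.0995 = 1.2442
τ_max = K·8FD/(πd³) → F_max = τ_allow·πd³/(8DK)
F_max = 391·π·1.31³/(8·8.1·1.2442) = 2761.5/80.622 = 34.252 N

34.3 N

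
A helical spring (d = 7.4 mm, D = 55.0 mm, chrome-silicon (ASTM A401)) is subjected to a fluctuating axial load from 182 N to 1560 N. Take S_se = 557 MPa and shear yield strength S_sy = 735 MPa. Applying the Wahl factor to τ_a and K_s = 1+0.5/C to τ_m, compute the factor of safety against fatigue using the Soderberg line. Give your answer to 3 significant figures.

1.05

C = D/d = 55.0/7.4 = 7.4324; K_W = (4C−1)/(4C−4)+0.615/C = 1.1993; K_s = 1+0.5/C = 1.0673
F_a = (F_max−F_min)/2 = 689 N; F_m = (F_max+F_min)/2 = 871 N
τ_a = K_W·8F_aD/(πd³) = 1.1993 × 238.14 = 285.61 MPa
τ_m = K_s·8F_mD/(πd³) = 1.0673 × 301.04 = 321.29 MPa
Soderberg: 1/n_f = τ_a/S_se + τ_m/S_sy = 285.61/557 + 321.29/735 = 0.51276 + 0.43713 = 0.94989
n_f = 1/0.94989 = 1.053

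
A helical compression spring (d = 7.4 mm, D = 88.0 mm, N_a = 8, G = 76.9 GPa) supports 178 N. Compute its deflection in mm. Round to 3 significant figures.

33.7 mm

k = Gd⁴/(8D³N_a) = (76.9×10³)(7.4⁴)/(8·88.0³·8) = 5.2872 N/mm
δ = F/k = 178 / 5.2872 = 33.666 mm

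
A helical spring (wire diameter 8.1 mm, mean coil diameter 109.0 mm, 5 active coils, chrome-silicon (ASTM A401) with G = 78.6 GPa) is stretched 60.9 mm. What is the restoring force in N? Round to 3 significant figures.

k = Gd⁴/(8D³N_a) = (78.6×10³)(8.1⁴)/(8·109.0³·5) = 6.5317 N/mm
F = k·δ = 6.5317 × 60.9 = 397.78 N

398 N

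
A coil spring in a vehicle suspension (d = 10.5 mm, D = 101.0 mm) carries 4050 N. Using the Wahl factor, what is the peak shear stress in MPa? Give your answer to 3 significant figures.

1040 MPa

Spring index C = D/d = 101.0/10.5 = 9.6190
K_W = (4C−1)/(4C−4) + 0.615/C = 37.476/34.476 + 0.0639 = 1.1510
τ₀ = 8FD/(πd³) = 8·4050·101.0/(π·10.5³) = 3.2724e+06/3636.8 = 899.81 MPa
τ_max = K·τ₀ = 1.1510 × 899.81 = 1035.6 MPa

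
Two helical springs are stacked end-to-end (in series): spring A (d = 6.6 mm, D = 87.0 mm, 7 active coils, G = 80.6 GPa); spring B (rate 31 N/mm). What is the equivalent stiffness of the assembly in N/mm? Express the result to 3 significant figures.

3.66 N/mm

k_A = Gd⁴/(8D³N_a) = (80.6×10³)(6.6⁴)/(8·87.0³·7) = 4.1473 N/mm
Series: 1/k_eq = 1/4.1473 + 1/31 = 0.27338; k_eq = 3.6579 N/mm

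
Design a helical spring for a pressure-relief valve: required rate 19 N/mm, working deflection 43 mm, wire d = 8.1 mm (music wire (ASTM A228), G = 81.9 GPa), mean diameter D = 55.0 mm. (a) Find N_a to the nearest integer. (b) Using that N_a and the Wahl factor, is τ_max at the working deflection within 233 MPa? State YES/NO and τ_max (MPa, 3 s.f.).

(a) 14 coils; (b) NO, τ_max = 262 MPa

N_a = Gd⁴/(8D³k) = (81.9×10³)(8.1⁴)/(8·55.0³·19) = 13.94 → N_a = 14
Actual rate k = Gd⁴/(8D³·14) = 18.92 N/mm
Working load F = kδ = 18.92·43 = 813.55 N
C = 55.0/8.1 = 6.7901; K_W = (4C−1)/(4C−4)+0.615/C = 1.2201
τ_max = K_W·8FD/(πd³) = 1.2201·214.4 = 261.6 MPa
τ_max > 233 MPa → exceeds allowable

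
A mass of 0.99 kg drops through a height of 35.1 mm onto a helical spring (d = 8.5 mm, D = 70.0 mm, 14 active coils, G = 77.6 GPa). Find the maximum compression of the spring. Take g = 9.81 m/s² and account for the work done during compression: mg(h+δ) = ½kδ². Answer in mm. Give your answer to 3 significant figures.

9.01 mm

k = Gd⁴/(8D³N_a) = (77.6×10³)(8.5⁴)/(8·70.0³·14) = 10.544 N/mm
W = mg = 0.99 × 9.81 = 9.7119 N
½kδ² − Wδ − Wh = 0 → δ = (W + √(W² + 2kWh))/k
δ = (9.7119 + √(94.321 + 7188.97))/10.544 = (9.7119 + 85.342)/10.544 = 9.0146 mm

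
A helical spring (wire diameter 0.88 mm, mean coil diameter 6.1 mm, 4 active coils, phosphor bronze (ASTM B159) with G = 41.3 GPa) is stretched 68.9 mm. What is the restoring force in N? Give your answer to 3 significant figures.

235 N

k = Gd⁴/(8D³N_a) = (41.3×10³)(0.88⁴)/(8·6.1³·4) = 3.4099 N/mm
F = k·δ = 3.4099 × 68.9 = 234.94 N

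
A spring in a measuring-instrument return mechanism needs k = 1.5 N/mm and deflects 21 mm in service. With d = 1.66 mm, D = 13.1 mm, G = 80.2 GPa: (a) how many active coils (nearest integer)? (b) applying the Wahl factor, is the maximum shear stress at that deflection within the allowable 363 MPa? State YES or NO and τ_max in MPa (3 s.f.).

N_a = Gd⁴/(8D³k) = (80.2×10³)(1.66⁴)/(8·13.1³·1.5) = 22.57 → N_a = 23
Actual rate k = Gd⁴/(8D³·23) = 1.4722 N/mm
Working load F = kδ = 1.4722·21 = 30.917 N
C = 13.1/1.66 = 7.8916; K_W = (4C−1)/(4C−4)+0.615/C = 1.1868
τ_max = K_W·8FD/(πd³) = 1.1868·225.47 = 267.57 MPa
τ_max ≤ 363 MPa → acceptable

(a) 23 coils; (b) YES, τ_max = 268 MPa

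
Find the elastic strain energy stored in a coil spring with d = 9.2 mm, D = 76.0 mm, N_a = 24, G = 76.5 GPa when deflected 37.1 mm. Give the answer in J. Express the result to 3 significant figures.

k = Gd⁴/(8D³N_a) = (76.5×10³)(9.2⁴)/(8·76.0³·24) = 6.5024 N/mm
U = ½kδ² = 0.5 × 6.5024 × 37.1² = 4475 N·mm = 4.475 J

4.47 J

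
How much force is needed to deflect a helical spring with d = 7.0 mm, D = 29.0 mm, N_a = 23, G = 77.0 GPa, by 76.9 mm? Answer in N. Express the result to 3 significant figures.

k = Gd⁴/(8D³N_a) = (77.0×10³)(7.0⁴)/(8·29.0³·23) = 41.198 N/mm
F = k·δ = 41.198 × 76.9 = 3168.1 N

3170 N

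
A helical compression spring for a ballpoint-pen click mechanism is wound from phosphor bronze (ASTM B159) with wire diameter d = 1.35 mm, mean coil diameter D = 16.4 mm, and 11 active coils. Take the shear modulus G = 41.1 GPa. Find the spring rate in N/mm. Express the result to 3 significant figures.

k = Gd⁴/(8D³N_a) = (41.1×10³ × 1.35⁴) / (8 × 16.4³ × 11)
  = 136514 / 388163 = 0.35169 N/mm

0.352 N/mm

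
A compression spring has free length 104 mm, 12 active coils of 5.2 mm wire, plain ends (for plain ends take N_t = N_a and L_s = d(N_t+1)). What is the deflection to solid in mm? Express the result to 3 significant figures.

36.4 mm

N_t = 12; L_s = 5.2·13 = 67.6 mm
δ_solid = L₀ − L_s = 104 − 67.6 = 36.4 mm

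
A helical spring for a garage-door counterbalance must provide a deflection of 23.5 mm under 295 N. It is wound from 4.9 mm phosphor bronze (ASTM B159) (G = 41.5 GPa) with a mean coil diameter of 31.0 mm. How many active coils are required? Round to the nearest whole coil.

Required rate k = F/δ = 295/23.5 = 12.553 N/mm
N_a = Gd⁴/(8D³k) = (41.5×10³ × 4.9⁴)/(8 × 31.0³ × 12.553)
    = 2.39239e+07 / 2.99178e+06 = 7.997 → 8 coils

8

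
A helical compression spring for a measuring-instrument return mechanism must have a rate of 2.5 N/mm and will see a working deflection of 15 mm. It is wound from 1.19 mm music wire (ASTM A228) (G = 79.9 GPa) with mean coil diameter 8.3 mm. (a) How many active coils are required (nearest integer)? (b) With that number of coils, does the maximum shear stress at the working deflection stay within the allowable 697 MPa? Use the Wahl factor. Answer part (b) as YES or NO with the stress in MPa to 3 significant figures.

(a) 14 coils; (b) YES, τ_max = 571 MPa

N_a = Gd⁴/(8D³k) = (79.9×10³)(1.19⁴)/(8·8.3³·2.5) = 14.01 → N_a = 14
Actual rate k = Gd⁴/(8D³·14) = 2.502 N/mm
Working load F = kδ = 2.502·15 = 37.53 N
C = 8.3/1.19 = 6.9748; K_W = (4C−1)/(4C−4)+0.615/C = 1.2137
τ_max = K_W·8FD/(πd³) = 1.2137·470.71 = 571.3 MPa
τ_max ≤ 697 MPa → acceptable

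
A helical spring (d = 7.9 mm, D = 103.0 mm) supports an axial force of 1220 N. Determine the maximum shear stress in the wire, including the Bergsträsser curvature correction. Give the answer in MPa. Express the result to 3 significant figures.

715 MPa

Spring index C = D/d = 103.0/7.9 = 13.0380
K_B = (4C+2)/(4C−3) = 54.152/49.152 = 1.1017
τ₀ = 8FD/(πd³) = 8·1220·103.0/(π·7.9³) = 1.00528e+06/1548.9 = 649.02 MPa
τ_max = K·τ₀ = 1.1017 × 649.02 = 715.04 MPa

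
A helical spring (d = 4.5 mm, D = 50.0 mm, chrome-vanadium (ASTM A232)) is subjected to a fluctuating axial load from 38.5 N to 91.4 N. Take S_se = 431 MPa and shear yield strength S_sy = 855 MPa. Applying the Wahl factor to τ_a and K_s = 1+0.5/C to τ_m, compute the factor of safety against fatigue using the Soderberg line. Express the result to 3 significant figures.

4.81

C = D/d = 50.0/4.5 = 11.1111; K_W = (4C−1)/(4C−4)+0.615/C = 1.1295; K_s = 1+0.5/C = 1.0450
F_a = (F_max−F_min)/2 = 26.45 N; F_m = (F_max+F_min)/2 = 64.95 N
τ_a = K_W·8F_aD/(πd³) = 1.1295 × 36.957 = 41.744 MPa
τ_m = K_s·8F_mD/(πd³) = 1.0450 × 90.751 = 94.835 MPa
Soderberg: 1/n_f = τ_a/S_se + τ_m/S_sy = 41.744/431 + 94.835/855 = 0.09685 + 0.11092 = 0.20777
n_f = 1/0.20777 = 4.813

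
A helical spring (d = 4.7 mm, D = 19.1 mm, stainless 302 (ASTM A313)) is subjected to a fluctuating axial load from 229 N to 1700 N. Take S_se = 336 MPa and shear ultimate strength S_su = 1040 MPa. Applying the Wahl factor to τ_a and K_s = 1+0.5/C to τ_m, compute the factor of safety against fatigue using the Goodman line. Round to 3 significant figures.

0.521

C = D/d = 19.1/4.7 = 4.0638; K_W = (4C−1)/(4C−4)+0.615/C = 1.3961; K_s = 1+0.5/C = 1.1230
F_a = (F_max−F_min)/2 = 735.5 N; F_m = (F_max+F_min)/2 = 964.5 N
τ_a = K_W·8F_aD/(πd³) = 1.3961 × 344.56 = 481.05 MPa
τ_m = K_s·8F_mD/(πd³) = 1.1230 × 451.84 = 507.43 MPa
Goodman: 1/n_f = τ_a/S_se + τ_m/S_su = 481.05/336 + 507.43/1040 = 1.43169 + 0.48791 = 1.9196
n_f = 1/1.9196 = 0.5209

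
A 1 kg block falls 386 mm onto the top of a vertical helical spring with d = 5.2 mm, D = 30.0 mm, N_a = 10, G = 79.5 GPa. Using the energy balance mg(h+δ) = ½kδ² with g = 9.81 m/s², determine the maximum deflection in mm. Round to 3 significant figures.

17.1 mm

k = Gd⁴/(8D³N_a) = (79.5×10³)(5.2⁴)/(8·30.0³·10) = 26.911 N/mm
W = mg = 1 × 9.81 = 9.81 N
½kδ² − Wδ − Wh = 0 → δ = (W + √(W² + 2kWh))/k
δ = (9.81 + √(96.236 + 203804))/26.911 = (9.81 + 451.55)/26.911 = 17.144 mm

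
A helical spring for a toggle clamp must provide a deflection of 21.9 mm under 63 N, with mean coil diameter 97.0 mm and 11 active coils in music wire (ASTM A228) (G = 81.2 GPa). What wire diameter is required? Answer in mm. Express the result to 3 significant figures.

7.30 mm

Required rate k = F/δ = 63/21.9 = 2.8767 N/mm
d = (8D³N_a·k / G)^(1/4) = (8·97.0³·11·2.8767 / (81.2×10³))^0.25
  = (2845.4)^0.25 = 7.3036 mm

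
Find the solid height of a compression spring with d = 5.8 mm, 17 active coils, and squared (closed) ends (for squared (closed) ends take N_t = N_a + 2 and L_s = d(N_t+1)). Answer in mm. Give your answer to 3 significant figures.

116 mm

squared (closed) ends: N_t = N_a + 2 = 17 + 2 = 19
L_s = d·(N_t+1) = 5.8 × 20 = 116 mm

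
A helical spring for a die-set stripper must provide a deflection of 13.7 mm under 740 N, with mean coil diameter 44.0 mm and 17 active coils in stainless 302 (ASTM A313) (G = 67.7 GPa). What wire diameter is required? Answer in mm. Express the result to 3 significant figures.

9.81 mm

Required rate k = F/δ = 740/13.7 = 54.015 N/mm
d = (8D³N_a·k / G)^(1/4) = (8·44.0³·17·54.015 / (67.7×10³))^0.25
  = (9243.1)^0.25 = 9.8052 mm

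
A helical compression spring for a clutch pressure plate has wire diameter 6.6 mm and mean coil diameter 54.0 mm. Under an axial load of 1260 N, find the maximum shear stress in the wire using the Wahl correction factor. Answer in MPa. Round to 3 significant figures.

711 MPa

Spring index C = D/d = 54.0/6.6 = 8.1818
K_W = (4C−1)/(4C−4) + 0.615/C = 31.727/28.727 + 0.0752 = 1.1796
τ₀ = 8FD/(πd³) = 8·1260·54.0/(π·6.6³) = 544320/903.2 = 602.66 MPa
τ_max = K·τ₀ = 1.1796 × 602.66 = 710.9 MPa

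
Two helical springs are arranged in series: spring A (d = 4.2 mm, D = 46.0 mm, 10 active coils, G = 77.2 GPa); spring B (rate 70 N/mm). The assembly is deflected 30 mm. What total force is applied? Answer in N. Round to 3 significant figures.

88.6 N

k_A = Gd⁴/(8D³N_a) = (77.2×10³)(4.2⁴)/(8·46.0³·10) = 3.085 N/mm
Series: 1/k_eq = 1/3.085 + 1/70 = 0.33844; k_eq = 2.9548 N/mm
F = k_eq·δ = 2.9548·30 = 88.643 N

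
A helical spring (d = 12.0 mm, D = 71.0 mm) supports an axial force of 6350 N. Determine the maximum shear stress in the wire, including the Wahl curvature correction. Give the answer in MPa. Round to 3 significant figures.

835 MPa

Spring index C = D/d = 71.0/12.0 = 5.9167
K_W = (4C−1)/(4C−4) + 0.615/C = 22.667/19.667 + 0.1039 = 1.2565
τ₀ = 8FD/(πd³) = 8·6350·71.0/(π·12.0³) = 3.6068e+06/5428.7 = 664.4 MPa
τ_max = K·τ₀ = 1.2565 × 664.4 = 834.81 MPa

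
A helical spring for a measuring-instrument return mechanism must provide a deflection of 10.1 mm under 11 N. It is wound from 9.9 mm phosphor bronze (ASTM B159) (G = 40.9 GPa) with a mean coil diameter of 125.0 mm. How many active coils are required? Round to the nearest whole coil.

Required rate k = F/δ = 11/10.1 = 1.0891 N/mm
N_a = Gd⁴/(8D³k) = (40.9×10³ × 9.9⁴)/(8 × 125.0³ × 1.0891)
    = 3.92884e+08 / 1.70173e+07 = 23.09 → 23 coils

23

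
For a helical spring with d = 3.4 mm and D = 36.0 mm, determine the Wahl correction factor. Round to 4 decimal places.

1.1363

C = D/d = 36.0/3.4 = 10.5882
K_W = (4C−1)/(4C−4) + 0.615/C = 41.353/38.353 + 0.0581 = 1.1363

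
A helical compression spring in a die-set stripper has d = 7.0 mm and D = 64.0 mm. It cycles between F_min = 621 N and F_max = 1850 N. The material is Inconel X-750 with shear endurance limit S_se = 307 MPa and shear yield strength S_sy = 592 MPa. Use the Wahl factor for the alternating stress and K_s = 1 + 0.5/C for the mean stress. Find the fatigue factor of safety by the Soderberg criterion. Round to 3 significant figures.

0.465

C = D/d = 64.0/7.0 = 9.1429; K_W = (4C−1)/(4C−4)+0.615/C = 1.1594; K_s = 1+0.5/C = 1.0547
F_a = (F_max−F_min)/2 = 614.5 N; F_m = (F_max+F_min)/2 = 1235.5 N
τ_a = K_W·8F_aD/(πd³) = 1.1594 × 291.98 = 338.51 MPa
τ_m = K_s·8F_mD/(πd³) = 1.0547 × 587.04 = 619.15 MPa
Soderberg: 1/n_f = τ_a/S_se + τ_m/S_sy = 338.51/307 + 619.15/592 = 1.10264 + 1.04585 = 2.1485
n_f = 1/2.1485 = 0.4654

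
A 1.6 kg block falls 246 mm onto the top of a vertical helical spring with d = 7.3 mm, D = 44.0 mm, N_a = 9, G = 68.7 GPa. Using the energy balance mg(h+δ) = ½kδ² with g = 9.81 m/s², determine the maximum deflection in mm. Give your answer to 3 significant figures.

k = Gd⁴/(8D³N_a) = (68.7×10³)(7.3⁴)/(8·44.0³·9) = 31.81 N/mm
W = mg = 1.6 × 9.81 = 15.696 N
½kδ² − Wδ − Wh = 0 → δ = (W + √(W² + 2kWh))/k
δ = (15.696 + √(246.36 + 245647))/31.81 = (15.696 + 495.88)/31.81 = 16.082 mm

16.1 mm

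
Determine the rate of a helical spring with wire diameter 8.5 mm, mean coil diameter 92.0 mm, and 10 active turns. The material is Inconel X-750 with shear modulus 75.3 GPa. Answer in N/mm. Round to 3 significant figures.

k = Gd⁴/(8D³N_a) = (75.3×10³ × 8.5⁴) / (8 × 92.0³ × 10)
  = 3.93071e+08 / 6.2295e+07 = 6.3098 N/mm

6.31 N/mm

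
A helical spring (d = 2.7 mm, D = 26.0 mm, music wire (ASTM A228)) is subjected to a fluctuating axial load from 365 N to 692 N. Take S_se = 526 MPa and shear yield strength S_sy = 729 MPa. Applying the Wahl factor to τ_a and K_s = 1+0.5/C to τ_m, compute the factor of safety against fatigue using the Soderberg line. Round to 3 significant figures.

C = D/d = 26.0/2.7 = 9.6296; K_W = (4C−1)/(4C−4)+0.615/C = 1.1508; K_s = 1+0.5/C = 1.0519
F_a = (F_max−F_min)/2 = 163.5 N; F_m = (F_max+F_min)/2 = 528.5 N
τ_a = K_W·8F_aD/(πd³) = 1.1508 × 549.97 = 632.89 MPa
τ_m = K_s·8F_mD/(πd³) = 1.0519 × 1777.7 = 1870 MPa
Soderberg: 1/n_f = τ_a/S_se + τ_m/S_sy = 632.89/526 + 1870/729 = 1.20322 + 2.56521 = 3.7684
n_f = 1/3.7684 = 0.2654

0.265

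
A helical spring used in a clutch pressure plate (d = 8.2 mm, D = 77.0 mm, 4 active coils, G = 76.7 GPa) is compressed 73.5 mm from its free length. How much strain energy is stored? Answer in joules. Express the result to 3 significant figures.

k = Gd⁴/(8D³N_a) = (76.7×10³)(8.2⁴)/(8·77.0³·4) = 23.737 N/mm
U = ½kδ² = 0.5 × 23.737 × 73.5² = 64117 N·mm = 64.117 J

64.1 J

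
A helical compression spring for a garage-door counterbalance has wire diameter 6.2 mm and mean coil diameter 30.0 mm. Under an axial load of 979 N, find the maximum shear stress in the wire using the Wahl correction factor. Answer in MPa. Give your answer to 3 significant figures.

415 MPa

Spring index C = D/d = 30.0/6.2 = 4.8387
K_W = (4C−1)/(4C−4) + 0.615/C = 18.355/15.355 + 0.1271 = 1.3225
τ₀ = 8FD/(πd³) = 8·979·30.0/(π·6.2³) = 234960/748.73 = 313.81 MPa
τ_max = K·τ₀ = 1.3225 × 313.81 = 415.01 MPa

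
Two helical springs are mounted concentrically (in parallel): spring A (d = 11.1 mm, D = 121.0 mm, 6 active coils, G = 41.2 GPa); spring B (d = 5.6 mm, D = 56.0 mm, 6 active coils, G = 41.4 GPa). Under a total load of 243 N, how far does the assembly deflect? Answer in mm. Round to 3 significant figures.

k_A = Gd⁴/(8D³N_a) = (41.2×10³)(11.1⁴)/(8·121.0³·6) = 7.3552 N/mm
k_B = Gd⁴/(8D³N_a) = (41.4×10³)(5.6⁴)/(8·56.0³·6) = 4.83 N/mm
Parallel: k_eq = 7.3552 + 4.83 = 12.185 N/mm
δ = F/k_eq = 243/12.185 = 19.942 mm

19.9 mm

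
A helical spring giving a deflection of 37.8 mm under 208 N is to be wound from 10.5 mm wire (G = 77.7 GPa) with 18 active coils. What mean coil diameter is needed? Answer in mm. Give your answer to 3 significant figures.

Required rate k = F/δ = 208/37.8 = 5.5026 N/mm
D = (Gd⁴/(8N_a·k))^(1/3) = (77.7×10³·10.5⁴/(8·18·5.5026))^(1/3)
  = (1.19191e+06)^(1/3) = 106.0266 mm

106 mm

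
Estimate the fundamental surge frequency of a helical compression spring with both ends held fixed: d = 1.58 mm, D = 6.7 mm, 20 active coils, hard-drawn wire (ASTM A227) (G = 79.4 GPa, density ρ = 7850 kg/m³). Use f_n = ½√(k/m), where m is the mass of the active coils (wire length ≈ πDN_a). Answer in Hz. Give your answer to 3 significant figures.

k = Gd⁴/(8D³N_a) = (79.4×10³)(1.58⁴)/(8·6.7³·20) = 10.283 N/mm = 10283 N/m
Wire length L = πDN_a = π·6.7·20 = 420.97 mm
m = ρ·(πd²/4)·L = 7850 × 1.9607×10⁻⁶ m² × 0.42097 m = 0.0064793 kg
f_n = ½√(k/m) = 0.5·√(10283/0.0064793) = 0.5·√(1.587e+06) = 629.88 Hz

630 Hz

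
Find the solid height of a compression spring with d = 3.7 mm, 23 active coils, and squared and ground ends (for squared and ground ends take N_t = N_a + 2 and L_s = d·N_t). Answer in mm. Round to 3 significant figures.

92.5 mm

squared and ground ends: N_t = N_a + 2 = 23 + 2 = 25
L_s = d·N_t = 3.7 × 25 = 92.5 mm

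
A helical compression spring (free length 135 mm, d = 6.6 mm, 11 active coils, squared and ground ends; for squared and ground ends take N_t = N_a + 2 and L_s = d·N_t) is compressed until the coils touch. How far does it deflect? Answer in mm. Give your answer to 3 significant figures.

49.2 mm

N_t = 13; L_s = 6.6·13 = 85.8 mm
δ_solid = L₀ − L_s = 135 − 85.8 = 49.2 mm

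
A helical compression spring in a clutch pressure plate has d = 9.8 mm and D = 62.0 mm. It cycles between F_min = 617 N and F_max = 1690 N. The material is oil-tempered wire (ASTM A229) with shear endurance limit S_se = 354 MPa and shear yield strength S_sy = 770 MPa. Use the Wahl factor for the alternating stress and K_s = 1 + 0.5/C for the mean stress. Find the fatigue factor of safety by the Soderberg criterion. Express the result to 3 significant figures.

C = D/d = 62.0/9.8 = 6.3265; K_W = (4C−1)/(4C−4)+0.615/C = 1.2380; K_s = 1+0.5/C = 1.0790
F_a = (F_max−F_min)/2 = 536.5 N; F_m = (F_max+F_min)/2 = 1153.5 N
τ_a = K_W·8F_aD/(πd³) = 1.2380 × 89.996 = 111.42 MPa
τ_m = K_s·8F_mD/(πd³) = 1.0790 × 193.5 = 208.79 MPa
Soderberg: 1/n_f = τ_a/S_se + τ_m/S_sy = 111.42/354 + 208.79/770 = 0.31474 + 0.27115 = 0.58589
n_f = 1/0.58589 = 1.707

1.71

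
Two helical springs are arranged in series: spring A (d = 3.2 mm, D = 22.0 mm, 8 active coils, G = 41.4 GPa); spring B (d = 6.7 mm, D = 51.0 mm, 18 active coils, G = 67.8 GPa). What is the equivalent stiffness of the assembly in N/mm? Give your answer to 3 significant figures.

3.37 N/mm

k_A = Gd⁴/(8D³N_a) = (41.4×10³)(3.2⁴)/(8·22.0³·8) = 6.3702 N/mm
k_B = Gd⁴/(8D³N_a) = (67.8×10³)(6.7⁴)/(8·51.0³·18) = 7.1525 N/mm
Series: 1/k_eq = 1/6.3702 + 1/7.1525 = 0.29679; k_eq = 3.3694 N/mm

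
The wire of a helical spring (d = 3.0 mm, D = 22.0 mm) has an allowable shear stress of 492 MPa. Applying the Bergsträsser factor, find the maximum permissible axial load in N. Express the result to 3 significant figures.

C = D/d = 22.0/3.0 = 7.3333
K_B = (4C+2)/(4C−3) = 31.333/26.333 = 1.1899
τ_max = K·8FD/(πd³) → F_max = τ_allow·πd³/(8DK)
F_max = 492·π·3.0³/(8·22.0·1.1899) = 41733/209.42 = 199.28 N

199 N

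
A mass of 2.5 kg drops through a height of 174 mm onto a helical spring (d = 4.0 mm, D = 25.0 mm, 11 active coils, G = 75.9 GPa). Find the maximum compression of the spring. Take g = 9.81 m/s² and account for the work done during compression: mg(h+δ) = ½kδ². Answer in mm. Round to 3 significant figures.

26.4 mm

k = Gd⁴/(8D³N_a) = (75.9×10³)(4.0⁴)/(8·25.0³·11) = 14.131 N/mm
W = mg = 2.5 × 9.81 = 24.525 N
½kδ² − Wδ − Wh = 0 → δ = (W + √(W² + 2kWh))/k
δ = (24.525 + √(601.48 + 120606))/14.131 = (24.525 + 348.15)/14.131 = 26.372 mm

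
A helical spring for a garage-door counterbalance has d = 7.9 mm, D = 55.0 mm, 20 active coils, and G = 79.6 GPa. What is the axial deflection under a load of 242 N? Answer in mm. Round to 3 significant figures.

20.8 mm

k = Gd⁴/(8D³N_a) = (79.6×10³)(7.9⁴)/(8·55.0³·20) = 11.647 N/mm
δ = F/k = 242 / 11.647 = 20.778 mm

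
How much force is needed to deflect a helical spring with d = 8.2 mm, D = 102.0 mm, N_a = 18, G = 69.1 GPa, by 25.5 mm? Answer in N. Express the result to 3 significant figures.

52.1 N

k = Gd⁴/(8D³N_a) = (69.1×10³)(8.2⁴)/(8·102.0³·18) = 2.0444 N/mm
F = k·δ = 2.0444 × 25.5 = 52.133 N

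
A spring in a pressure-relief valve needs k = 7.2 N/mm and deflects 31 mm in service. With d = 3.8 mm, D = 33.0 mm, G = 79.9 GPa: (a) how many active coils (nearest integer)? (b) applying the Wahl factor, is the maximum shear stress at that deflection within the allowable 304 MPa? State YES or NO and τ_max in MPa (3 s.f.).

N_a = Gd⁴/(8D³k) = (79.9×10³)(3.8⁴)/(8·33.0³·7.2) = 8.049 → N_a = 8
Actual rate k = Gd⁴/(8D³·8) = 7.2437 N/mm
Working load F = kδ = 7.2437·31 = 224.55 N
C = 33.0/3.8 = 8.6842; K_W = (4C−1)/(4C−4)+0.615/C = 1.1684
τ_max = K_W·8FD/(πd³) = 1.1684·343.89 = 401.81 MPa
τ_max > 304 MPa → exceeds allowable

(a) 8 coils; (b) NO, τ_max = 402 MPa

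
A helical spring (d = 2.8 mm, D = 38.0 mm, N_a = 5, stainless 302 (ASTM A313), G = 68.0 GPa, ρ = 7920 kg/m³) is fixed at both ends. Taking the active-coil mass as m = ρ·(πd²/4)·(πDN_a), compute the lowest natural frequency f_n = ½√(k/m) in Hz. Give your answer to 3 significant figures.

128 Hz

k = Gd⁴/(8D³N_a) = (68.0×10³)(2.8⁴)/(8·38.0³·5) = 1.9043 N/mm = 1904.3 N/m
Wire length L = πDN_a = π·38.0·5 = 596.9 mm
m = ρ·(πd²/4)·L = 7920 × 6.1575×10⁻⁶ m² × 0.5969 m = 0.029109 kg
f_n = ½√(k/m) = 0.5·√(1904.3/0.029109) = 0.5·√(65418) = 127.88 Hz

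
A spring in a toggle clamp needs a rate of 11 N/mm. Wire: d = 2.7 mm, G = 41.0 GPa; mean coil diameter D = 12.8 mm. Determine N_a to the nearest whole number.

N_a = Gd⁴/(8D³k) = (41.0×10³ × 2.7⁴)/(8 × 12.8³ × 11)
    = 2.17891e+06 / 184549 = 11.81 → 12 coils

12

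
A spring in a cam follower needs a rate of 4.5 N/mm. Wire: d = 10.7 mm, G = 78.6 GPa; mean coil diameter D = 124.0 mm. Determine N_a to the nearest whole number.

N_a = Gd⁴/(8D³k) = (78.6×10³ × 10.7⁴)/(8 × 124.0³ × 4.5)
    = 1.03029e+09 / 6.86385e+07 = 15.01 → 15 coils

15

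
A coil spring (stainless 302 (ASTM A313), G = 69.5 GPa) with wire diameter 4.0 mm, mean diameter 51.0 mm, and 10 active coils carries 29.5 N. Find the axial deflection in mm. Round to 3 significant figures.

17.6 mm

k = Gd⁴/(8D³N_a) = (69.5×10³)(4.0⁴)/(8·51.0³·10) = 1.6766 N/mm
δ = F/k = 29.5 / 1.6766 = 17.595 mm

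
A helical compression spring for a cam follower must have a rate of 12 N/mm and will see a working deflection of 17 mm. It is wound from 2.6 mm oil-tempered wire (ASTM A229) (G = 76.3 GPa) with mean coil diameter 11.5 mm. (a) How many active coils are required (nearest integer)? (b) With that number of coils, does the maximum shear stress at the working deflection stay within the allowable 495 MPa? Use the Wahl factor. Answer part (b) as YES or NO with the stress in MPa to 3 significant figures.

(a) 24 coils; (b) YES, τ_max = 459 MPa

N_a = Gd⁴/(8D³k) = (76.3×10³)(2.6⁴)/(8·11.5³·12) = 23.88 → N_a = 24
Actual rate k = Gd⁴/(8D³·24) = 11.941 N/mm
Working load F = kδ = 11.941·17 = 202.99 N
C = 11.5/2.6 = 4.4231; K_W = (4C−1)/(4C−4)+0.615/C = 1.3581
τ_max = K_W·8FD/(πd³) = 1.3581·338.21 = 459.34 MPa
τ_max ≤ 495 MPa → acceptable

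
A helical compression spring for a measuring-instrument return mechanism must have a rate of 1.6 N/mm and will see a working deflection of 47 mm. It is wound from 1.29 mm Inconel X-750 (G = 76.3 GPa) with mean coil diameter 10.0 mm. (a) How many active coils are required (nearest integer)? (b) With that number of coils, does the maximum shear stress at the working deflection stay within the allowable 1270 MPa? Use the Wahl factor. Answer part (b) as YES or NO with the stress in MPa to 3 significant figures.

N_a = Gd⁴/(8D³k) = (76.3×10³)(1.29⁴)/(8·10.0³·1.6) = 16.51 → N_a = 17
Actual rate k = Gd⁴/(8D³·17) = 1.5536 N/mm
Working load F = kδ = 1.5536·47 = 73.02 N
C = 10.0/1.29 = 7.7519; K_W = (4C−1)/(4C−4)+0.615/C = 1.1904
τ_max = K_W·8FD/(πd³) = 1.1904·866.19 = 1031.1 MPa
τ_max ≤ 1270 MPa → acceptable

(a) 17 coils; (b) YES, τ_max = 1030 MPa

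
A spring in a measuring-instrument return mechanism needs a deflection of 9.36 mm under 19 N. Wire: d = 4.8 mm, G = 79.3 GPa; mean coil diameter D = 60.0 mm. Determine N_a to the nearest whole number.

12

Required rate k = F/δ = 19/9.36 = 2.0299 N/mm
N_a = Gd⁴/(8D³k) = (79.3×10³ × 4.8⁴)/(8 × 60.0³ × 2.0299)
    = 4.20957e+07 / 3.50769e+06 = 12 → 12 coils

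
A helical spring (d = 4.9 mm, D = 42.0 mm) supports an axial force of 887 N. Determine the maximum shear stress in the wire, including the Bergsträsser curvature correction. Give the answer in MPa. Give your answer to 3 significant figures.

935 MPa

Spring index C = D/d = 42.0/4.9 = 8.5714
K_B = (4C+2)/(4C−3) = 36.286/31.286 = 1.1598
τ₀ = 8FD/(πd³) = 8·887·42.0/(π·4.9³) = 298032/369.61 = 806.35 MPa
τ_max = K·τ₀ = 1.1598 × 806.35 = 935.22 MPa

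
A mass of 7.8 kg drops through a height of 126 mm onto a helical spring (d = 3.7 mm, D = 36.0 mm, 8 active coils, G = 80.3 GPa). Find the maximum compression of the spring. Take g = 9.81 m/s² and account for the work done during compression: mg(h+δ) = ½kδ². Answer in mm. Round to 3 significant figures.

k = Gd⁴/(8D³N_a) = (80.3×10³)(3.7⁴)/(8·36.0³·8) = 5.0401 N/mm
W = mg = 7.8 × 9.81 = 76.518 N
½kδ² − Wδ − Wh = 0 → δ = (W + √(W² + 2kWh))/k
δ = (76.518 + √(5855 + 97185))/5.0401 = (76.518 + 321)/5.0401 = 78.871 mm

78.9 mm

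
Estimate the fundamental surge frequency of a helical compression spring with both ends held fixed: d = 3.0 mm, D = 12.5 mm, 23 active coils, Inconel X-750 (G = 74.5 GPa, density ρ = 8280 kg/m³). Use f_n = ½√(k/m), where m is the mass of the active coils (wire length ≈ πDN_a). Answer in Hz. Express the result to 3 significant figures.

282 Hz

k = Gd⁴/(8D³N_a) = (74.5×10³)(3.0⁴)/(8·12.5³·23) = 16.792 N/mm = 16792 N/m
Wire length L = πDN_a = π·12.5·23 = 903.21 mm
m = ρ·(πd²/4)·L = 8280 × 7.0686×10⁻⁶ m² × 0.90321 m = 0.052863 kg
f_n = ½√(k/m) = 0.5·√(16792/0.052863) = 0.5·√(3.1765e+05) = 281.8 Hz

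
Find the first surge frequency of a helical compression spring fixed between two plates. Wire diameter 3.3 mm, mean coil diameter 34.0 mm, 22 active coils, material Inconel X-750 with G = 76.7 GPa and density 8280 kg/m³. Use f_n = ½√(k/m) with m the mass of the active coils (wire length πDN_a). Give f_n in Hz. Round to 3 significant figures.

k = Gd⁴/(8D³N_a) = (76.7×10³)(3.3⁴)/(8·34.0³·22) = 1.3149 N/mm = 1314.9 N/m
Wire length L = πDN_a = π·34.0·22 = 2349.9 mm
m = ρ·(πd²/4)·L = 8280 × 8.553×10⁻⁶ m² × 2.3499 m = 0.16642 kg
f_n = ½√(k/m) = 0.5·√(1314.9/0.16642) = 0.5·√(7901.4) = 44.445 Hz

44.4 Hz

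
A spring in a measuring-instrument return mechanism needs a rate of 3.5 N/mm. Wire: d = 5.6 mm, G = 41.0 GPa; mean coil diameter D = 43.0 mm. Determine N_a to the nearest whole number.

18

N_a = Gd⁴/(8D³k) = (41.0×10³ × 5.6⁴)/(8 × 43.0³ × 3.5)
    = 4.03214e+07 / 2.2262e+06 = 18.11 → 18 coils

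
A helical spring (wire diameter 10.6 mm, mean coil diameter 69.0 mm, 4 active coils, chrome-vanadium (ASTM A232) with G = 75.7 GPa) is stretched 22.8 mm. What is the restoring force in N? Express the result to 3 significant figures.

2070 N

k = Gd⁴/(8D³N_a) = (75.7×10³)(10.6⁴)/(8·69.0³·4) = 90.912 N/mm
F = k·δ = 90.912 × 22.8 = 2072.8 N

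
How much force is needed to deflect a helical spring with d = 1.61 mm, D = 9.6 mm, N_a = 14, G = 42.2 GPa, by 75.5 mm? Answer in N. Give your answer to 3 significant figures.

216 N

k = Gd⁴/(8D³N_a) = (42.2×10³)(1.61⁴)/(8·9.6³·14) = 2.8614 N/mm
F = k·δ = 2.8614 × 75.5 = 216.04 N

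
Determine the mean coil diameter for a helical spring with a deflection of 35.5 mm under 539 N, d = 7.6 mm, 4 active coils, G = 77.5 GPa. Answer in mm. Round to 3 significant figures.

Required rate k = F/δ = 539/35.5 = 15.183 N/mm
D = (Gd⁴/(8N_a·k))^(1/3) = (77.5×10³·7.6⁴/(8·4·15.183))^(1/3)
  = (532164)^(1/3) = 81.0367 mm

81.0 mm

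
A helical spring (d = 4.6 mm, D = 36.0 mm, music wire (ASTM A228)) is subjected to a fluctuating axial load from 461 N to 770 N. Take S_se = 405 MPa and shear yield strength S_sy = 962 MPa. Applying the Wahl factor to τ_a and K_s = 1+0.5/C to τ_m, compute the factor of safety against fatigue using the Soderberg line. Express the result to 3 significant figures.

C = D/d = 36.0/4.6 = 7.8261; K_W = (4C−1)/(4C−4)+0.615/C = 1.1885; K_s = 1+0.5/C = 1.0639
F_a = (F_max−F_min)/2 = 154.5 N; F_m = (F_max+F_min)/2 = 615.5 N
τ_a = K_W·8F_aD/(πd³) = 1.1885 × 145.51 = 172.93 MPa
τ_m = K_s·8F_mD/(πd³) = 1.0639 × 579.69 = 616.73 MPa
Soderberg: 1/n_f = τ_a/S_se + τ_m/S_sy = 172.93/405 + 616.73/962 = 0.42700 + 0.64109 = 1.0681
n_f = 1/1.0681 = 0.9363

0.936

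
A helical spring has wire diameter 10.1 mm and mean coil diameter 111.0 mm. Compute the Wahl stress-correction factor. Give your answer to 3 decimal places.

1.131

C = D/d = 111.0/10.1 = 10.9901
K_W = (4C−1)/(4C−4) + 0.615/C = 42.960/39.960 + 0.0560 = 1.1310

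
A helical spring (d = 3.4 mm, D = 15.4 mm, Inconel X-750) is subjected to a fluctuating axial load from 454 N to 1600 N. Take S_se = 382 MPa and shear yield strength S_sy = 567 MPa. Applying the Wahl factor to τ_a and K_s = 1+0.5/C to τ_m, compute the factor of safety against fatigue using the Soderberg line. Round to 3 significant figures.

0.248

C = D/d = 15.4/3.4 = 4.5294; K_W = (4C−1)/(4C−4)+0.615/C = 1.3483; K_s = 1+0.5/C = 1.1104
F_a = (F_max−F_min)/2 = 573 N; F_m = (F_max+F_min)/2 = 1027 N
τ_a = K_W·8F_aD/(πd³) = 1.3483 × 571.71 = 770.83 MPa
τ_m = K_s·8F_mD/(πd³) = 1.1104 × 1024.7 = 1137.8 MPa
Soderberg: 1/n_f = τ_a/S_se + τ_m/S_sy = 770.83/382 + 1137.8/567 = 2.01788 + 2.00672 = 4.0246
n_f = 1/4.0246 = 0.2485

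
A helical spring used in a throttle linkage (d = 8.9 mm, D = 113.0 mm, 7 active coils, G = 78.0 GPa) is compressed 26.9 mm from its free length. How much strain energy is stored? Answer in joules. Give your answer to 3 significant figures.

2.19 J

k = Gd⁴/(8D³N_a) = (78.0×10³)(8.9⁴)/(8·113.0³·7) = 6.0566 N/mm
U = ½kδ² = 0.5 × 6.0566 × 26.9² = 2191.3 N·mm = 2.1913 J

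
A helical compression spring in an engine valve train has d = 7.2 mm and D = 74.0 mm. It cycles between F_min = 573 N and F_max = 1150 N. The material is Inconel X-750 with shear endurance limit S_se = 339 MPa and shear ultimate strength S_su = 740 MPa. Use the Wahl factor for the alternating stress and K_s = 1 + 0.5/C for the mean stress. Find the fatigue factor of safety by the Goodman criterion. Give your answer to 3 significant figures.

0.904

C = D/d = 74.0/7.2 = 10.2778; K_W = (4C−1)/(4C−4)+0.615/C = 1.1407; K_s = 1+0.5/C = 1.0486
F_a = (F_max−F_min)/2 = 288.5 N; F_m = (F_max+F_min)/2 = 861.5 N
τ_a = K_W·8F_aD/(πd³) = 1.1407 × 145.65 = 166.14 MPa
τ_m = K_s·8F_mD/(πd³) = 1.0486 × 434.94 = 456.1 MPa
Goodman: 1/n_f = τ_a/S_se + τ_m/S_su = 166.14/339 + 456.1/740 = 0.49010 + 0.61635 = 1.1064
n_f = 1/1.1064 = 0.9038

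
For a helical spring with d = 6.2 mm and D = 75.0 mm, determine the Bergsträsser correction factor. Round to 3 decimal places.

C = D/d = 75.0/6.2 = 12.0968
K_B = (4C+2)/(4C−3) = 50.387/45.387 = 1.1102

1.110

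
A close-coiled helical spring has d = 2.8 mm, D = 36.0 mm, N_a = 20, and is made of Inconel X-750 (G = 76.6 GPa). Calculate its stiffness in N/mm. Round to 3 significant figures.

k = Gd⁴/(8D³N_a) = (76.6×10³ × 2.8⁴) / (8 × 36.0³ × 20)
  = 4.70826e+06 / 7.46496e+06 = 0.63072 N/mm

0.631 N/mm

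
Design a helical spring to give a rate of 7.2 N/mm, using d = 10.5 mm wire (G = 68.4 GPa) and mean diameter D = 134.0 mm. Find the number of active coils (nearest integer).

N_a = Gd⁴/(8D³k) = (68.4×10³ × 10.5⁴)/(8 × 134.0³ × 7.2)
    = 8.31406e+08 / 1.38592e+08 = 5.999 → 6 coils

6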